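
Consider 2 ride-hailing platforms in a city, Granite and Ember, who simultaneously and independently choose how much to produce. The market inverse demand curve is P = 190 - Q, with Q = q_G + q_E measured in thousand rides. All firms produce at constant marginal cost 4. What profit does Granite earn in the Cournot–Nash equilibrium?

Each firm earns π_i = (190 - Q)q_i - 4q_i.
First-order condition (treating rivals' output as given): 186 - 2q_i - q_j = 0.
With identical firms every q_j equals q_i, so q_j = q_i and 186 = 3q_i, giving q_i = 62.
Price P = 190 - 124 = 66.
Granite's profit: (66 - 4)·62 = 3844.

3844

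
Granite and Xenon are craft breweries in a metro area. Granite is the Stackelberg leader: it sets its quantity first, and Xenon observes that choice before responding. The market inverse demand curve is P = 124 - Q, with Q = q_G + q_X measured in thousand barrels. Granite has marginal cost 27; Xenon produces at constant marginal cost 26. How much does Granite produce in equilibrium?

48

The follower Xenon best-responds to any q_G: π_X = (124 - Q)q_X - 26q_X.
Setting the follower's marginal profit to zero, 98 - q_G - 2q_X = 0, i.e. q_X = (98 - q_G)/2.
Granite substitutes q_X(q_G) into its own profit: π_G = q_G(124 - q_G - (98 - q_G)/2) - 27q_G = (75 - (1/2)q_G)q_G - 27q_G.
The leader's first-order condition 48 - q_G = 0 yields q_G = 48.
Then q_X = (98 - 48)/2 = 25.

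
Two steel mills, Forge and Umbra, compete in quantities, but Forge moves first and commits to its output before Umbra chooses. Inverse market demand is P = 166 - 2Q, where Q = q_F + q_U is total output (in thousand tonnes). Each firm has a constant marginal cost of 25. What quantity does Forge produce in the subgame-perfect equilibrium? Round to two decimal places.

The follower Umbra best-responds to any q_F: π_U = (166 - 2Q)q_U - 25q_U.
Setting the follower's marginal profit to zero, 141 - 2q_F - 4q_U = 0, i.e. q_U = (141 - 2q_F)/4.
The leader anticipates this reaction. Substituting into P = 166 - 2Q gives P = 191/2 - q_F, so π_F = (191/2 - q_F)q_F - 25q_F.
Maximising: ∂π_F/∂q_F = 141/2 - 2q_F = 0, giving q_F = 141/4.
Then q_U = (141 - 2·(141/4))/4 = 141/8.

35.25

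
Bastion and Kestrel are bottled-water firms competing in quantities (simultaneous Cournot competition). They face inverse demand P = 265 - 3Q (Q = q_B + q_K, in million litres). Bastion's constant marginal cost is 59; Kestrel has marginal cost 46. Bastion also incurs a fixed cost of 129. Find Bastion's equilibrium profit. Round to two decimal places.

Bastion's profit: π_B = (265 - 3Q)q_B - (59q_B). Setting ∂π_B/∂q_B = 0: 206 - 6q_B - 3(q_K) = 0.
Kestrel's first-order condition: 219 - 6q_K - 3(q_B) = 0.
Rearranging gives the reaction functions q_B = (206 - 3q_K)/6 and q_K = (219 - 3q_B)/6.
Solving the pair: q_B = 193/9, q_K = 232/9.
Price P = 265 - 3·(425/9) = 370/3.
Bastion's profit: (370/3 - 59)·(193/9) - 129 = 1250.5926.

1250.59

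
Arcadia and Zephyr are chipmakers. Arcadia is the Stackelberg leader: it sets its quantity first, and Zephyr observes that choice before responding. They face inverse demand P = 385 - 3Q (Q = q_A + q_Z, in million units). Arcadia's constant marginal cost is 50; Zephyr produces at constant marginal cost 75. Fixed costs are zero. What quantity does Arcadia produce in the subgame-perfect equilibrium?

The follower Zephyr best-responds to any q_A: π_Z = (385 - 3Q)q_Z - 75q_Z.
Follower FOC: 310 - 3q_A - 6q_Z = 0, so q_Z(q_A) = (310 - 3q_A)/6.
Arcadia substitutes q_Z(q_A) into its own profit: π_A = q_A(385 - 3q_A - (310 - 3q_A)/2) - 50q_A = (230 - (3/2)q_A)q_A - 50q_A.
The leader's first-order condition 180 - 3q_A = 0 yields q_A = 60.
Then q_Z = (310 - 3·60)/6 = 65/3.

60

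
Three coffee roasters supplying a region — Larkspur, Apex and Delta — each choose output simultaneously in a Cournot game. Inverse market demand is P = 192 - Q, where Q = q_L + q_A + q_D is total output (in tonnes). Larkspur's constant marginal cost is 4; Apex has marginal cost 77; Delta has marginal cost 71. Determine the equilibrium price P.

Larkspur's profit: π_L = (192 - Q)q_L - (4q_L). Setting ∂π_L/∂q_L = 0: 188 - 2q_L - (q_A + q_D) = 0.
Apex's profit: π_A = (192 - Q)q_A - (77q_A). Setting ∂π_A/∂q_A = 0: 115 - 2q_A - (q_L + q_D) = 0.
Delta's profit: π_D = (192 - Q)q_D - (71q_D). Setting ∂π_D/∂q_D = 0: 121 - 2q_D - (q_L + q_A) = 0.
Adding the 3 first-order conditions: 424 − 4Q = 0, so Q = 106.
Back-substituting: q_L = (188 − 106) = 82, q_A = (115 − 106) = 9, q_D = (121 − 106) = 15.
Total output Q = 106, so price P = 192 - 106 = 86.

86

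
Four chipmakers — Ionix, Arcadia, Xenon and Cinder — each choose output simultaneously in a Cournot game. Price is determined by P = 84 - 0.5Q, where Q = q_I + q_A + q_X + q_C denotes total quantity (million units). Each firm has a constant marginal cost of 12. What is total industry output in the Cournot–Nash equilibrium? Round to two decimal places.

Each firm earns π_i = (84 - 0.5Q)q_i - 12q_i.
Setting ∂π_i/∂q_i = 0 with rivals' quantities fixed: 72 - q_i - (1/2)·Σ_{j≠i} q_j = 0.
With identical firms every q_j equals q_i, so Σ_{j≠i} q_j = 3q_i and 72 = (5/2)q_i, giving q_i = 144/5.
Total output Q = 144/5 + 144/5 + 144/5 + 144/5 = 576/5.

115.20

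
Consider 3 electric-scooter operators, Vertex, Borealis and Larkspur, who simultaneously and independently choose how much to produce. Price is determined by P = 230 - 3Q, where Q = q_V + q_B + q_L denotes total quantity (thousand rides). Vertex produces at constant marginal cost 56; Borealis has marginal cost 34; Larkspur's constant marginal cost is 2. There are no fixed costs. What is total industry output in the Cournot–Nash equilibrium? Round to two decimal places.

Vertex's profit: π_V = (230 - 3Q)q_V - (56q_V). Setting ∂π_V/∂q_V = 0: 174 - 6q_V - 3(q_B + q_L) = 0.
Borealis's profit: π_B = (230 - 3Q)q_B - (34q_B). Setting ∂π_B/∂q_B = 0: 196 - 6q_B - 3(q_V + q_L) = 0.
Larkspur's first-order condition: 228 - 6q_L - 3(q_V + q_B) = 0.
Adding the 3 conditions: 598 − 6Q − 6Q = 0, i.e. Q = 299/6.
Back-substituting: q_V = (174 − 299/2)/3 = 49/6, q_B = (196 − 299/2)/3 = 31/2, q_L = (228 − 299/2)/3 = 157/6.
Total output Q = 49/6 + 31/2 + 157/6 = 299/6.

49.83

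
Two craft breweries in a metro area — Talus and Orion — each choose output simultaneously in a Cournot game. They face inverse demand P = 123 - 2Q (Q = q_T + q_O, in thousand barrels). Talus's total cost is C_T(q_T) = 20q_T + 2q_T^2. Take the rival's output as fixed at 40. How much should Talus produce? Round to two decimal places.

2.88

With the rival's output fixed at 40, Talus's profit is π_T = (123 - 2·40 - 2q_T)q_T - (20q_T + 2q_T²) = (43 - 2q_T)q_T - (20q_T + 2q_T²).
∂π_T/∂q_T = 23 - 8q_T = 0, so q_T = 23/8.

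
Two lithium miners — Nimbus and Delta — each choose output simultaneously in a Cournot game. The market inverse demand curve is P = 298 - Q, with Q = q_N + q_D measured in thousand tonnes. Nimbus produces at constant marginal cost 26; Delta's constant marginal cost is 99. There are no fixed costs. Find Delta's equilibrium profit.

1764

Nimbus's profit: π_N = (298 - Q)q_N - (26q_N). Setting ∂π_N/∂q_N = 0: 272 - 2q_N - (q_D) = 0.
Delta's profit: π_D = (298 - Q)q_D - (99q_D). Setting ∂π_D/∂q_D = 0: 199 - 2q_D - (q_N) = 0.
Best responses: q_N = (272 - q_D)/2, q_D = (199 - q_N)/2.
Solving the pair: q_N = 115, q_D = 42.
Price P = 298 - 157 = 141.
Delta's profit: (141 - 99)·42 = 1764.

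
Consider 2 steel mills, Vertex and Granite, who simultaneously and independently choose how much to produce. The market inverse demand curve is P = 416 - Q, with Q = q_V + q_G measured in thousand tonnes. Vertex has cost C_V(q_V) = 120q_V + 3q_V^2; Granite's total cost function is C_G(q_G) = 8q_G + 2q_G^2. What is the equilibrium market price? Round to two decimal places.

Vertex's profit: π_V = (416 - Q)q_V - (120q_V + 3q_V²). Setting ∂π_V/∂q_V = 0: 296 - 8q_V - (q_G) = 0.
Granite's first-order condition: 408 - 6q_G - (q_V) = 0.
So q_V = (296 - q_G)/8 and q_G = (408 - q_V)/6.
Solving the pair: q_V = 1368/47, q_G = 63.1489.
Total output Q = 92.2553, so price P = 416 - 92.2553 = 323.7447.

323.74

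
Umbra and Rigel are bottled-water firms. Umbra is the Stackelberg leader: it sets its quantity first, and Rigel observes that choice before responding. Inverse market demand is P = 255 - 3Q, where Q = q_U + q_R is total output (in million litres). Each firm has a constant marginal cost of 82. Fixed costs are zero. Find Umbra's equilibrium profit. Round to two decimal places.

Solve by backward induction. Given q_U, the follower Rigel maximises π_R = (255 - 3q_U - 3q_R)q_R - 82q_R.
Follower FOC: 173 - 3q_U - 6q_R = 0, so q_R(q_U) = (173 - 3q_U)/6.
The leader anticipates this reaction. Substituting into P = 255 - 3Q gives P = 337/2 - (3/2)q_U, so π_U = (337/2 - (3/2)q_U)q_U - 82q_U.
The leader's first-order condition 173/2 - 3q_U = 0 yields q_U = 173/6.
Then q_R = (173 - 3·(173/6))/6 = 173/12.
Price P = 255 - 3·(173/4) = 501/4.
Umbra's profit: (501/4 - 82)·(173/6) = 1247.0417.

1247.04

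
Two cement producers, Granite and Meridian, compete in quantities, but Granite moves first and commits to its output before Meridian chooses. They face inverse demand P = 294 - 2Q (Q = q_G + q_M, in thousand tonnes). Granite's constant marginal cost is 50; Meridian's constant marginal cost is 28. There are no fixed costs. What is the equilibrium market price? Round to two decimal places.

Solve by backward induction. Given q_G, the follower Meridian maximises π_M = (294 - 2q_G - 2q_M)q_M - 28q_M.
Follower FOC: 266 - 2q_G - 4q_M = 0, so q_M(q_G) = (266 - 2q_G)/4.
The leader anticipates this reaction. Substituting into P = 294 - 2Q gives P = 161 - q_G, so π_G = (161 - q_G)q_G - 50q_G.
Leader FOC: 111 - 2q_G = 0, so q_G = 111/2.
Then q_M = (266 - 2·(111/2))/4 = 155/4.
Total output Q = 377/4, so price P = 294 - 2·(377/4) = 211/2.

105.50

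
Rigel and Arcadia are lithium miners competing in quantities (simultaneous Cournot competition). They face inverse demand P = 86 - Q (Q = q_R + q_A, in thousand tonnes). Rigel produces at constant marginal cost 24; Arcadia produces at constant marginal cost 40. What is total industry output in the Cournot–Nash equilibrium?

36

Rigel's profit: π_R = (86 - Q)q_R - (24q_R). Setting ∂π_R/∂q_R = 0: 62 - 2q_R - (q_A) = 0.
Arcadia's first-order condition: 46 - 2q_A - (q_R) = 0.
Rearranging gives the reaction functions q_R = (62 - q_A)/2 and q_A = (46 - q_R)/2.
Solving the pair: q_R = 26, q_A = 10.
Total output Q = 26 + 10 = 36.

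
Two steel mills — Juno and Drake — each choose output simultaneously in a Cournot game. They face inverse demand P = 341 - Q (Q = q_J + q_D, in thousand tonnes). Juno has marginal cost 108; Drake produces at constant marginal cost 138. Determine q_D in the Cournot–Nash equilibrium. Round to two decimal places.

57.67

Juno's profit: π_J = (341 - Q)q_J - (108q_J). Setting ∂π_J/∂q_J = 0: 233 - 2q_J - (q_D) = 0.
Drake's profit: π_D = (341 - Q)q_D - (138q_D). Setting ∂π_D/∂q_D = 0: 203 - 2q_D - (q_J) = 0.
So q_J = (233 - q_D)/2 and q_D = (203 - q_J)/2.
Solving the pair: q_J = 263/3, q_D = 173/3.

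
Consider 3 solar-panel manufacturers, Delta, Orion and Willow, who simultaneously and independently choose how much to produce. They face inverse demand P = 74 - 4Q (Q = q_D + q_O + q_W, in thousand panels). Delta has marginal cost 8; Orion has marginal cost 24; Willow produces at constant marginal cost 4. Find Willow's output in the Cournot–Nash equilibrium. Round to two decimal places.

5.88

Delta's profit: π_D = (74 - 4Q)q_D - (8q_D). Setting ∂π_D/∂q_D = 0: 66 - 8q_D - 4(q_O + q_W) = 0.
Orion's profit: π_O = (74 - 4Q)q_O - (24q_O). Setting ∂π_O/∂q_O = 0: 50 - 8q_O - 4(q_D + q_W) = 0.
Willow's profit: π_W = (74 - 4Q)q_W - (4q_W). Setting ∂π_W/∂q_W = 0: 70 - 8q_W - 4(q_D + q_O) = 0.
Adding the 3 first-order conditions: 186 − 16Q = 0, so Q = 93/8.
Back-substituting: q_D = (66 − 93/2)/4 = 39/8, q_O = (50 − 93/2)/4 = 7/8, q_W = (70 − 93/2)/4 = 47/8.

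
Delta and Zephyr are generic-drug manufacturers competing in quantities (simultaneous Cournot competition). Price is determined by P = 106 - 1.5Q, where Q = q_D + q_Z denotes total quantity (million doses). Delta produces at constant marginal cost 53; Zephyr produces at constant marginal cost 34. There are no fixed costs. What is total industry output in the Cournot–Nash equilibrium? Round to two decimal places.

Delta's profit: π_D = (106 - 1.5Q)q_D - (53q_D). Setting ∂π_D/∂q_D = 0: 53 - 3q_D - (3/2)(q_Z) = 0.
Zephyr's profit: π_Z = (106 - 1.5Q)q_Z - (34q_Z). Setting ∂π_Z/∂q_Z = 0: 72 - 3q_Z - (3/2)(q_D) = 0.
So q_D = (53 - (3/2)q_Z)/3 and q_Z = (72 - (3/2)q_D)/3.
Substituting one into the other gives q_D = 68/9 and q_Z = 182/9.
Total output Q = 68/9 + 182/9 = 250/9.

27.78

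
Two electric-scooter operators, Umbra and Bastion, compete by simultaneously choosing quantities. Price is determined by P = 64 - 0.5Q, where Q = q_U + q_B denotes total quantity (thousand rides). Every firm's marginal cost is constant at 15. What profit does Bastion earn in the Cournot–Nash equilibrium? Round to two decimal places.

533.56

A representative firm's profit is π_i = q_i(64 - 0.5Q) - 15q_i.
Setting ∂π_i/∂q_i = 0 with rivals' quantities fixed: 49 - q_i - (1/2)q_j = 0.
By symmetry each firm produces the same amount; substituting q_j = q_i yields q_i = 49/(3/2) = 98/3.
Price P = 64 - (1/2)·(196/3) = 94/3.
Bastion's profit: (94/3 - 15)·(98/3) = 533.5556.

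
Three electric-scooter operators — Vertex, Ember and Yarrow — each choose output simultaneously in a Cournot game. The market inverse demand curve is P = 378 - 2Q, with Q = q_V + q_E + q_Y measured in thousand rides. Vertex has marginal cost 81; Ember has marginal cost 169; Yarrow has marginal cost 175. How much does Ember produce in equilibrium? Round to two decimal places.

15.88

Vertex's profit: π_V = (378 - 2Q)q_V - (81q_V). Setting ∂π_V/∂q_V = 0: 297 - 4q_V - 2(q_E + q_Y) = 0.
Ember's profit: π_E = (378 - 2Q)q_E - (169q_E). Setting ∂π_E/∂q_E = 0: 209 - 4q_E - 2(q_V + q_Y) = 0.
Yarrow's profit: π_Y = (378 - 2Q)q_Y - (175q_Y). Setting ∂π_Y/∂q_Y = 0: 203 - 4q_Y - 2(q_V + q_E) = 0.
Summing all 3 equations gives 709 − 8Q = 0, hence Q = 709/8.
Back-substituting: q_V = (297 − 709/4)/2 = 479/8, q_E = (209 − 709/4)/2 = 127/8, q_Y = (203 − 709/4)/2 = 103/8.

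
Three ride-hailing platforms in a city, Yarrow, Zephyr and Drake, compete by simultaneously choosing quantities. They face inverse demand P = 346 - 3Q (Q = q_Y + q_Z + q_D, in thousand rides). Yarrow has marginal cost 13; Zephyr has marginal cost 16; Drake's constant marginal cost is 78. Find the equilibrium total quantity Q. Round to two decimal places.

77.58

Yarrow's profit: π_Y = (346 - 3Q)q_Y - (13q_Y). Setting ∂π_Y/∂q_Y = 0: 333 - 6q_Y - 3(q_Z + q_D) = 0.
Zephyr's profit: π_Z = (346 - 3Q)q_Z - (16q_Z). Setting ∂π_Z/∂q_Z = 0: 330 - 6q_Z - 3(q_Y + q_D) = 0.
Drake's first-order condition: 268 - 6q_D - 3(q_Y + q_Z) = 0.
Adding the 3 conditions: 931 − 6Q − 6Q = 0, i.e. Q = 931/12.
Back-substituting: q_Y = (333 − 931/4)/3 = 401/12, q_Z = (330 − 931/4)/3 = 389/12, q_D = (268 − 931/4)/3 = 47/4.
Total output Q = 401/12 + 389/12 + 47/4 = 931/12.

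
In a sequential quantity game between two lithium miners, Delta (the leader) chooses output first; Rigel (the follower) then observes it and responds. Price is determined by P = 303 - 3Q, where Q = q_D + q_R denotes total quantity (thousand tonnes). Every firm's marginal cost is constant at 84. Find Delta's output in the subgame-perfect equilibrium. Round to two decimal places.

36.50

Solve by backward induction. Given q_D, the follower Rigel maximises π_R = (303 - 3q_D - 3q_R)q_R - 84q_R.
Follower FOC: 219 - 3q_D - 6q_R = 0, so q_R(q_D) = (219 - 3q_D)/6.
The leader anticipates this reaction. Substituting into P = 303 - 3Q gives P = 387/2 - (3/2)q_D, so π_D = (387/2 - (3/2)q_D)q_D - 84q_D.
Leader FOC: 219/2 - 3q_D = 0, so q_D = 73/2.
Then q_R = (219 - 3·(73/2))/6 = 73/4.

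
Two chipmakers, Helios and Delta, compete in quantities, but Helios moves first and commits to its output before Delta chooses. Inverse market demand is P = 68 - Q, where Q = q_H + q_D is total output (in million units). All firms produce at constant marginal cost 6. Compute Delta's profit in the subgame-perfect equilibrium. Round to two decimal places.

The follower Delta best-responds to any q_H: π_D = (68 - Q)q_D - 6q_D.
Follower FOC: 62 - q_H - 2q_D = 0, so q_D(q_H) = (62 - q_H)/2.
The leader anticipates this reaction. Substituting into P = 68 - Q gives P = 37 - (1/2)q_H, so π_H = (37 - (1/2)q_H)q_H - 6q_H.
Leader FOC: 31 - q_H = 0, so q_H = 31.
Then q_D = (62 - 31)/2 = 31/2.
Price P = 68 - 93/2 = 43/2.
Delta's profit: (43/2 - 6)·(31/2) = 961/4.

240.25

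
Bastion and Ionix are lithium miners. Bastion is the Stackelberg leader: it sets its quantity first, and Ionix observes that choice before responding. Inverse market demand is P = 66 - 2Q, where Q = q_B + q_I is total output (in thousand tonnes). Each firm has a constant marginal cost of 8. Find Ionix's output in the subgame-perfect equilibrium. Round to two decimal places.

Solve by backward induction. Given q_B, the follower Ionix maximises π_I = (66 - 2q_B - 2q_I)q_I - 8q_I.
Setting the follower's marginal profit to zero, 58 - 2q_B - 4q_I = 0, i.e. q_I = (58 - 2q_B)/4.
Bastion substitutes q_I(q_B) into its own profit: π_B = q_B(66 - 2q_B - (58 - 2q_B)/2) - 8q_B = (37 - q_B)q_B - 8q_B.
The leader's first-order condition 29 - 2q_B = 0 yields q_B = 29/2.
Then q_I = (58 - 2·(29/2))/4 = 29/4.

7.25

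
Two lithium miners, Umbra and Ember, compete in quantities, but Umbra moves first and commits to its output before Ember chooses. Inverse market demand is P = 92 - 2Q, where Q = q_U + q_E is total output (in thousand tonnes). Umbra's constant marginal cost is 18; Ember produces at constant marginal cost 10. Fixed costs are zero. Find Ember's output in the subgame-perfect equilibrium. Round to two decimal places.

12.25

Solve by backward induction. Given q_U, the follower Ember maximises π_E = (92 - 2q_U - 2q_E)q_E - 10q_E.
Setting the follower's marginal profit to zero, 82 - 2q_U - 4q_E = 0, i.e. q_E = (82 - 2q_U)/4.
The leader anticipates this reaction. Substituting into P = 92 - 2Q gives P = 51 - q_U, so π_U = (51 - q_U)q_U - 18q_U.
Maximising: ∂π_U/∂q_U = 33 - 2q_U = 0, giving q_U = 33/2.
Then q_E = (82 - 2·(33/2))/4 = 49/4.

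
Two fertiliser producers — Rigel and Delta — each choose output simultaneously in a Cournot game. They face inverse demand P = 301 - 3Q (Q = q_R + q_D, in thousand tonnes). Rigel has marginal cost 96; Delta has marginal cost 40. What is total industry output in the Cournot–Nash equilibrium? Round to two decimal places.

Rigel's profit: π_R = (301 - 3Q)q_R - (96q_R). Setting ∂π_R/∂q_R = 0: 205 - 6q_R - 3(q_D) = 0.
Delta's profit: π_D = (301 - 3Q)q_D - (40q_D). Setting ∂π_D/∂q_D = 0: 261 - 6q_D - 3(q_R) = 0.
Best responses: q_R = (205 - 3q_D)/6, q_D = (261 - 3q_R)/6.
Solving the pair: q_R = 149/9, q_D = 317/9.
Total output Q = 149/9 + 317/9 = 466/9.

51.78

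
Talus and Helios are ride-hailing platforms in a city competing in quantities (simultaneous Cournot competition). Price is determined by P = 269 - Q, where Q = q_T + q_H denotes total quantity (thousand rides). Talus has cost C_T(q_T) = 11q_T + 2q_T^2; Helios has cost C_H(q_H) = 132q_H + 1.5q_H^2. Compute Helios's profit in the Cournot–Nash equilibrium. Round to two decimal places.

945.59

Talus's profit: π_T = (269 - Q)q_T - (11q_T + 2q_T²). Setting ∂π_T/∂q_T = 0: 258 - 6q_T - (q_H) = 0.
Helios's profit: π_H = (269 - Q)q_H - (132q_H + (3/2)q_H²). Setting ∂π_H/∂q_H = 0: 137 - 5q_H - (q_T) = 0.
So q_T = (258 - q_H)/6 and q_H = (137 - q_T)/5.
Solving the pair: q_T = 1153/29, q_H = 564/29.
Price P = 269 - 1717/29 = 209.7931.
Helios's profit: 209.7931·(564/29) - 132·(564/29) - (3/2)(564/29)² = 945.5886.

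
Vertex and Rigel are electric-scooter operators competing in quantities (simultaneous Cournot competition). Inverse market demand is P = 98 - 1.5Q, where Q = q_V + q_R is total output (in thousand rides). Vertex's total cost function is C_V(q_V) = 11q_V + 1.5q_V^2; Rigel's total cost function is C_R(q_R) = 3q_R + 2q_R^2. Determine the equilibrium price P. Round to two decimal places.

63.81

Vertex's profit: π_V = (98 - 1.5Q)q_V - (11q_V + (3/2)q_V²). Setting ∂π_V/∂q_V = 0: 87 - 6q_V - (3/2)(q_R) = 0.
Rigel's profit: π_R = (98 - 1.5Q)q_R - (3q_R + 2q_R²). Setting ∂π_R/∂q_R = 0: 95 - 7q_R - (3/2)(q_V) = 0.
So q_V = (87 - (3/2)q_R)/6 and q_R = (95 - (3/2)q_V)/7.
Substituting one into the other gives q_V = 622/53 and q_R = 586/53.
Total output Q = 1208/53, so price P = 98 - (3/2)·(1208/53) = 63.8113.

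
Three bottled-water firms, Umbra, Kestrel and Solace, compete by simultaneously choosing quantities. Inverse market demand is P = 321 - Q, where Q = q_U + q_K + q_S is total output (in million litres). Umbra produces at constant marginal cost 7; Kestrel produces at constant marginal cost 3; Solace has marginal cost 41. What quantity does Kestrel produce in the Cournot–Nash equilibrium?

90

Umbra's profit: π_U = (321 - Q)q_U - (7q_U). Setting ∂π_U/∂q_U = 0: 314 - 2q_U - (q_K + q_S) = 0.
Kestrel's profit: π_K = (321 - Q)q_K - (3q_K). Setting ∂π_K/∂q_K = 0: 318 - 2q_K - (q_U + q_S) = 0.
Solace's profit: π_S = (321 - Q)q_S - (41q_S). Setting ∂π_S/∂q_S = 0: 280 - 2q_S - (q_U + q_K) = 0.
Adding the 3 conditions: 912 − 2Q − 2Q = 0, i.e. Q = 228.
Back-substituting: q_U = (314 − 228) = 86, q_K = (318 − 228) = 90, q_S = (280 − 228) = 52.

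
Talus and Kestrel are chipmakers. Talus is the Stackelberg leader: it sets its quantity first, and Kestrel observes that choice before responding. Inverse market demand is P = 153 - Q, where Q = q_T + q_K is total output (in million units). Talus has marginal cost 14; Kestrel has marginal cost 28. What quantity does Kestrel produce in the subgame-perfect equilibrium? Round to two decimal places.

Solve by backward induction. Given q_T, the follower Kestrel maximises π_K = (153 - q_T - q_K)q_K - 28q_K.
∂π_K/∂q_K = 125 - q_T - 2q_K = 0 gives the reaction function q_K = (125 - q_T)/2.
The leader anticipates this reaction. Substituting into P = 153 - Q gives P = 181/2 - (1/2)q_T, so π_T = (181/2 - (1/2)q_T)q_T - 14q_T.
Leader FOC: 153/2 - q_T = 0, so q_T = 153/2.
Then q_K = (125 - 153/2)/2 = 97/4.

24.25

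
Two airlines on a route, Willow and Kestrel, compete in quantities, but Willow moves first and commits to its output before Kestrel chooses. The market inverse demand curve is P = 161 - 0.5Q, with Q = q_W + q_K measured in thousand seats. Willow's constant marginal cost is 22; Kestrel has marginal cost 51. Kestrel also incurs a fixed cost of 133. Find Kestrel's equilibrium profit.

205

Solve by backward induction. Given q_W, the follower Kestrel maximises π_K = (161 - (1/2)q_W - (1/2)q_K)q_K - 51q_K.
Setting the follower's marginal profit to zero, 110 - (1/2)q_W - q_K = 0, i.e. q_K = (110 - (1/2)q_W).
Willow substitutes q_K(q_W) into its own profit: π_W = q_W(161 - (1/2)q_W - (110 - (1/2)q_W)/2) - 22q_W = (106 - (1/4)q_W)q_W - 22q_W.
The leader's first-order condition 84 - (1/2)q_W = 0 yields q_W = 168.
Then q_K = (110 - (1/2)·168) = 26.
Price P = 161 - (1/2)·194 = 64.
Kestrel's profit: (64 - 51)·26 - 133 = 205.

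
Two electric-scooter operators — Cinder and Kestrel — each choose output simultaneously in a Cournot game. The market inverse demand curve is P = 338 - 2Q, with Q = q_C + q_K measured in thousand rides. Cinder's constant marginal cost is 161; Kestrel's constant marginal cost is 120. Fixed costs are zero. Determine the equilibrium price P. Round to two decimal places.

Cinder's profit: π_C = (338 - 2Q)q_C - (161q_C). Setting ∂π_C/∂q_C = 0: 177 - 4q_C - 2(q_K) = 0.
Kestrel's first-order condition: 218 - 4q_K - 2(q_C) = 0.
Rearranging gives the reaction functions q_C = (177 - 2q_K)/4 and q_K = (218 - 2q_C)/4.
Substituting one into the other gives q_C = 68/3 and q_K = 259/6.
Total output Q = 395/6, so price P = 338 - 2·(395/6) = 619/3.

206.33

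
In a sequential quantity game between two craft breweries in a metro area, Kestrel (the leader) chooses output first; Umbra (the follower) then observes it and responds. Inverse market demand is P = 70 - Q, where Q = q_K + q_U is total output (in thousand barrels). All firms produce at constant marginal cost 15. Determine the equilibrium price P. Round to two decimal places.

28.75

Solve by backward induction. Given q_K, the follower Umbra maximises π_U = (70 - q_K - q_U)q_U - 15q_U.
Follower FOC: 55 - q_K - 2q_U = 0, so q_U(q_K) = (55 - q_K)/2.
Kestrel substitutes q_U(q_K) into its own profit: π_K = q_K(70 - q_K - (55 - q_K)/2) - 15q_K = (85/2 - (1/2)q_K)q_K - 15q_K.
The leader's first-order condition 55/2 - q_K = 0 yields q_K = 55/2.
Then q_U = (55 - 55/2)/2 = 55/4.
Total output Q = 165/4, so price P = 70 - 165/4 = 115/4.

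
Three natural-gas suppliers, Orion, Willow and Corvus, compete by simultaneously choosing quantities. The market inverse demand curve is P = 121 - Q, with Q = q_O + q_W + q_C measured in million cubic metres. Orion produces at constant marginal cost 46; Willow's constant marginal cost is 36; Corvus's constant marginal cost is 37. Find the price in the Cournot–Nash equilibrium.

60

Orion's profit: π_O = (121 - Q)q_O - (46q_O). Setting ∂π_O/∂q_O = 0: 75 - 2q_O - (q_W + q_C) = 0.
Willow's first-order condition: 85 - 2q_W - (q_O + q_C) = 0.
Corvus's first-order condition: 84 - 2q_C - (q_O + q_W) = 0.
Adding the 3 conditions: 244 − 2Q − 2Q = 0, i.e. Q = 61.
Back-substituting: q_O = (75 − 61) = 14, q_W = (85 − 61) = 24, q_C = (84 − 61) = 23.
Total output Q = 61, so price P = 121 - 61 = 60.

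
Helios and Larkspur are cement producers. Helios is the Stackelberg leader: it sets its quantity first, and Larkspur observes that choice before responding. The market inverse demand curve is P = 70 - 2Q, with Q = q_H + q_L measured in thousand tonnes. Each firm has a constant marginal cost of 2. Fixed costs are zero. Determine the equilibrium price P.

19

Solve by backward induction. Given q_H, the follower Larkspur maximises π_L = (70 - 2q_H - 2q_L)q_L - 2q_L.
Follower FOC: 68 - 2q_H - 4q_L = 0, so q_L(q_H) = (68 - 2q_H)/4.
Helios substitutes q_L(q_H) into its own profit: π_H = q_H(70 - 2q_H - (68 - 2q_H)/2) - 2q_H = (36 - q_H)q_H - 2q_H.
The leader's first-order condition 34 - 2q_H = 0 yields q_H = 17.
Then q_L = (68 - 2·17)/4 = 17/2.
Total output Q = 51/2, so price P = 70 - 2·(51/2) = 19.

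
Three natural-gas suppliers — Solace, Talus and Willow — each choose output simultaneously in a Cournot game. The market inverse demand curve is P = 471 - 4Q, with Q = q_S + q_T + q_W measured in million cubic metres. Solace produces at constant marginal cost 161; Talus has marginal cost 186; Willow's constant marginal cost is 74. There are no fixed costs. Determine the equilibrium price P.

223

Solace's profit: π_S = (471 - 4Q)q_S - (161q_S). Setting ∂π_S/∂q_S = 0: 310 - 8q_S - 4(q_T + q_W) = 0.
Talus's profit: π_T = (471 - 4Q)q_T - (186q_T). Setting ∂π_T/∂q_T = 0: 285 - 8q_T - 4(q_S + q_W) = 0.
Willow's first-order condition: 397 - 8q_W - 4(q_S + q_T) = 0.
Adding the 3 first-order conditions: 992 − 16Q = 0, so Q = 62.
Back-substituting: q_S = (310 − 248)/4 = 31/2, q_T = (285 − 248)/4 = 37/4, q_W = (397 − 248)/4 = 149/4.
Total output Q = 62, so price P = 471 - 4·62 = 223.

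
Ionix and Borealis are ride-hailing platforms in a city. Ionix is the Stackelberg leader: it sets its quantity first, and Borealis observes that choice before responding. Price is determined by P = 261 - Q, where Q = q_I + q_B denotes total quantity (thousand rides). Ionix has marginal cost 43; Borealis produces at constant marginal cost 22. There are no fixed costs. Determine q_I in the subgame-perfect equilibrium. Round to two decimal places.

98.50

Solve by backward induction. Given q_I, the follower Borealis maximises π_B = (261 - q_I - q_B)q_B - 22q_B.
Setting the follower's marginal profit to zero, 239 - q_I - 2q_B = 0, i.e. q_B = (239 - q_I)/2.
Ionix substitutes q_B(q_I) into its own profit: π_I = q_I(261 - q_I - (239 - q_I)/2) - 43q_I = (283/2 - (1/2)q_I)q_I - 43q_I.
The leader's first-order condition 197/2 - q_I = 0 yields q_I = 197/2.
Then q_B = (239 - 197/2)/2 = 281/4.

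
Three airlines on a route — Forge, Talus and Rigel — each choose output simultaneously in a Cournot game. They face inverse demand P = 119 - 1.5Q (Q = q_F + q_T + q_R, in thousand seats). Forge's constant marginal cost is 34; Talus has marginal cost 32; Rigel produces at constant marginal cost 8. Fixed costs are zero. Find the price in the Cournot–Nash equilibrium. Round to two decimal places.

Forge's profit: π_F = (119 - 1.5Q)q_F - (34q_F). Setting ∂π_F/∂q_F = 0: 85 - 3q_F - (3/2)(q_T + q_R) = 0.
Talus's first-order condition: 87 - 3q_T - (3/2)(q_F + q_R) = 0.
Rigel's profit: π_R = (119 - 1.5Q)q_R - (8q_R). Setting ∂π_R/∂q_R = 0: 111 - 3q_R - (3/2)(q_F + q_T) = 0.
Adding the 3 conditions: 283 − 3Q − 3Q = 0, i.e. Q = 283/6.
Back-substituting: q_F = (85 − 283/4)/(3/2) = 19/2, q_T = (87 − 283/4)/(3/2) = 65/6, q_R = (111 − 283/4)/(3/2) = 161/6.
Total output Q = 283/6, so price P = 119 - (3/2)·(283/6) = 193/4.

48.25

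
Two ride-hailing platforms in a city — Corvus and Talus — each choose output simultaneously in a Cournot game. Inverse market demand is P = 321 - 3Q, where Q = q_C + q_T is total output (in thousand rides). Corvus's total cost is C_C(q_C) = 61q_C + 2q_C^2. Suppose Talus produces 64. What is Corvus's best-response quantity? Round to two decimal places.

With the rival's output fixed at 64, Corvus's profit is π_C = (321 - 3·64 - 3q_C)q_C - (61q_C + 2q_C²) = (129 - 3q_C)q_C - (61q_C + 2q_C²).
∂π_C/∂q_C = 68 - 10q_C = 0, so q_C = 34/5.

6.80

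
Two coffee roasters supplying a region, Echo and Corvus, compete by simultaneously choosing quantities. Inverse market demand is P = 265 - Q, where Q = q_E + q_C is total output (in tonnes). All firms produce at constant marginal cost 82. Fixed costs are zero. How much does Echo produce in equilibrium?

61

Each firm earns π_i = (265 - Q)q_i - 82q_i.
Setting ∂π_i/∂q_i = 0 with rivals' quantities fixed: 183 - 2q_i - q_j = 0.
With identical firms every q_j equals q_i, so q_j = q_i and 183 = 3q_i, giving q_i = 61.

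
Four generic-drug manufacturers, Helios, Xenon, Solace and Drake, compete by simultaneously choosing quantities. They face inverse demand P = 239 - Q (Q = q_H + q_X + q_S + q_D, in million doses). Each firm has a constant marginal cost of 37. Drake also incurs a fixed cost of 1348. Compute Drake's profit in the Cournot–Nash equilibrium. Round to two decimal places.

284.16

Each firm earns π_i = (239 - Q)q_i - 37q_i.
Setting ∂π_i/∂q_i = 0 with rivals' quantities fixed: 202 - 2q_i - Σ_{j≠i} q_j = 0.
With identical firms every q_j equals q_i, so Σ_{j≠i} q_j = 3q_i and 202 = 5q_i, giving q_i = 202/5.
Price P = 239 - 808/5 = 387/5.
Drake's profit: (387/5 - 37)·(202/5) - 1348 = 284.1600.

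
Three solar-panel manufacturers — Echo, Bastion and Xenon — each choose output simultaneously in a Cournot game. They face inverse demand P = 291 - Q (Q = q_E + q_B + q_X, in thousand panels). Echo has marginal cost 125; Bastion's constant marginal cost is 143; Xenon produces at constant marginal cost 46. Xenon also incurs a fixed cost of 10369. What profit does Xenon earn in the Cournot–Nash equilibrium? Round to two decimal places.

Echo's profit: π_E = (291 - Q)q_E - (125q_E). Setting ∂π_E/∂q_E = 0: 166 - 2q_E - (q_B + q_X) = 0.
Bastion's first-order condition: 148 - 2q_B - (q_E + q_X) = 0.
Xenon's first-order condition: 245 - 2q_X - (q_E + q_B) = 0.
Adding the 3 conditions: 559 − 2Q − 2Q = 0, i.e. Q = 559/4.
Back-substituting: q_E = (166 − 559/4) = 105/4, q_B = (148 − 559/4) = 33/4, q_X = (245 − 559/4) = 421/4.
Price P = 291 - 559/4 = 605/4.
Xenon's profit: (605/4 - 46)·(421/4) - 10369 = 708.5625.

708.56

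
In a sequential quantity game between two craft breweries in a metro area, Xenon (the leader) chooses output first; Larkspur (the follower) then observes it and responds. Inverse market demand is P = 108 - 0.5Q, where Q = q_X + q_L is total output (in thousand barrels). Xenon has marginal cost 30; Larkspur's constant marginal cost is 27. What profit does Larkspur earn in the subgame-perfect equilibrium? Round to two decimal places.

The follower Larkspur best-responds to any q_X: π_L = (108 - 0.5Q)q_L - 27q_L.
Follower FOC: 81 - (1/2)q_X - q_L = 0, so q_L(q_X) = (81 - (1/2)q_X).
The leader anticipates this reaction. Substituting into P = 108 - 0.5Q gives P = 135/2 - (1/4)q_X, so π_X = (135/2 - (1/4)q_X)q_X - 30q_X.
Leader FOC: 75/2 - (1/2)q_X = 0, so q_X = 75.
Then q_L = (81 - (1/2)·75) = 87/2.
Price P = 108 - (1/2)·(237/2) = 195/4.
Larkspur's profit: (195/4 - 27)·(87/2) = 946.1250.

946.13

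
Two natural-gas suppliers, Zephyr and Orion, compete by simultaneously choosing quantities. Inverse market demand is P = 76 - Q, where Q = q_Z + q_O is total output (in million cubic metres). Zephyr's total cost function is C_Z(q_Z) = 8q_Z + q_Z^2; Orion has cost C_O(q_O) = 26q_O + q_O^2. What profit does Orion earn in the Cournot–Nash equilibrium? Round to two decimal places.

154.88

Zephyr's profit: π_Z = (76 - Q)q_Z - (8q_Z + q_Z²). Setting ∂π_Z/∂q_Z = 0: 68 - 4q_Z - (q_O) = 0.
Orion's first-order condition: 50 - 4q_O - (q_Z) = 0.
Best responses: q_Z = (68 - q_O)/4, q_O = (50 - q_Z)/4.
Solving the pair: q_Z = 74/5, q_O = 44/5.
Price P = 76 - 118/5 = 262/5.
Orion's profit: (262/5)·(44/5) - 26·(44/5) - (44/5)² = 154.8800.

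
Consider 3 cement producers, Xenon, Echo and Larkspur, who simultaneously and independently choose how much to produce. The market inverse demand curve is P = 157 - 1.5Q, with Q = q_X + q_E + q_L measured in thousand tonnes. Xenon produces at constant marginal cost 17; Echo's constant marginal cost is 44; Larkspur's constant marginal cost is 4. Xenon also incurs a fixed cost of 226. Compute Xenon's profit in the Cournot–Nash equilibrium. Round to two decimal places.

Xenon's profit: π_X = (157 - 1.5Q)q_X - (17q_X). Setting ∂π_X/∂q_X = 0: 140 - 3q_X - (3/2)(q_E + q_L) = 0.
Echo's first-order condition: 113 - 3q_E - (3/2)(q_X + q_L) = 0.
Larkspur's first-order condition: 153 - 3q_L - (3/2)(q_X + q_E) = 0.
Adding the 3 first-order conditions: 406 − 6Q = 0, so Q = 203/3.
Back-substituting: q_X = (140 − 203/2)/(3/2) = 77/3, q_E = (113 − 203/2)/(3/2) = 23/3, q_L = (153 − 203/2)/(3/2) = 103/3.
Price P = 157 - (3/2)·(203/3) = 111/2.
Xenon's profit: (111/2 - 17)·(77/3) - 226 = 762.1667.

762.17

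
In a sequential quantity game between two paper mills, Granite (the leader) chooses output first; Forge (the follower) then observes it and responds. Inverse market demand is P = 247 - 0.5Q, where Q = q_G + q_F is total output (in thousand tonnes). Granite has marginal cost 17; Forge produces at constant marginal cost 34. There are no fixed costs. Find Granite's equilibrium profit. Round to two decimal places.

The follower Forge best-responds to any q_G: π_F = (247 - 0.5Q)q_F - 34q_F.
∂π_F/∂q_F = 213 - (1/2)q_G - q_F = 0 gives the reaction function q_F = (213 - (1/2)q_G).
The leader anticipates this reaction. Substituting into P = 247 - 0.5Q gives P = 281/2 - (1/4)q_G, so π_G = (281/2 - (1/4)q_G)q_G - 17q_G.
Leader FOC: 247/2 - (1/2)q_G = 0, so q_G = 247.
Then q_F = (213 - (1/2)·247) = 179/2.
Price P = 247 - (1/2)·(673/2) = 315/4.
Granite's profit: (315/4 - 17)·247 = 15252.2500.

15252.25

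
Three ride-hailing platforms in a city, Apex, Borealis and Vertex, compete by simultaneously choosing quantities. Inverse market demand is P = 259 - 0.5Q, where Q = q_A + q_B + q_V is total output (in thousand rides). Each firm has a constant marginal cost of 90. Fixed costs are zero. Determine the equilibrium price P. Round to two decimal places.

132.25

Each firm earns π_i = (259 - 0.5Q)q_i - 90q_i.
First-order condition (treating rivals' output as given): 169 - q_i - (1/2)·Σ_{j≠i} q_j = 0.
With identical firms every q_j equals q_i, so Σ_{j≠i} q_j = 2q_i and 169 = 2q_i, giving q_i = 169/2.
Total output Q = 507/2, so price P = 259 - (1/2)·(507/2) = 529/4.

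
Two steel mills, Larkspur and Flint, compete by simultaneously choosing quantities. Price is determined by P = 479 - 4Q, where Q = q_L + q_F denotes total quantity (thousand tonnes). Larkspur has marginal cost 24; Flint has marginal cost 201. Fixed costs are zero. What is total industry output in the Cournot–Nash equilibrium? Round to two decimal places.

61.08

Larkspur's profit: π_L = (479 - 4Q)q_L - (24q_L). Setting ∂π_L/∂q_L = 0: 455 - 8q_L - 4(q_F) = 0.
Flint's first-order condition: 278 - 8q_F - 4(q_L) = 0.
Best responses: q_L = (455 - 4q_F)/8, q_F = (278 - 4q_L)/8.
Substituting one into the other gives q_L = 158/3 and q_F = 101/12.
Total output Q = 158/3 + 101/12 = 733/12.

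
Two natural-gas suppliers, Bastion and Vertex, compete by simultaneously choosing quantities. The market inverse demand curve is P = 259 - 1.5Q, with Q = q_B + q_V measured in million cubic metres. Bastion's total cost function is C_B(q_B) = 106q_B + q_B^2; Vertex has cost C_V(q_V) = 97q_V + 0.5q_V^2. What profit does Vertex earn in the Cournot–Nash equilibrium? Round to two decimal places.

2139.13

Bastion's profit: π_B = (259 - 1.5Q)q_B - (106q_B + q_B²). Setting ∂π_B/∂q_B = 0: 153 - 5q_B - (3/2)(q_V) = 0.
Vertex's first-order condition: 162 - 4q_V - (3/2)(q_B) = 0.
Best responses: q_B = (153 - (3/2)q_V)/5, q_V = (162 - (3/2)q_B)/4.
Solving the pair: q_B = 1476/71, q_V = 32.7042.
Price P = 259 - (3/2)·53.4930 = 178.7606.
Vertex's profit: 178.7606·32.7042 - 97·32.7042 - (1/2)·32.7042² = 2139.1327.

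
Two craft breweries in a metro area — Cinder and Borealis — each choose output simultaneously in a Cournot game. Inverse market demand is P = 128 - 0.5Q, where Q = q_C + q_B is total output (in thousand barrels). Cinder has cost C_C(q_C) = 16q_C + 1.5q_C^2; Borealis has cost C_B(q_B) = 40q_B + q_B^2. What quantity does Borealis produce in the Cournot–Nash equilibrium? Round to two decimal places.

25.19

Cinder's profit: π_C = (128 - 0.5Q)q_C - (16q_C + (3/2)q_C²). Setting ∂π_C/∂q_C = 0: 112 - 4q_C - (1/2)(q_B) = 0.
Borealis's profit: π_B = (128 - 0.5Q)q_B - (40q_B + q_B²). Setting ∂π_B/∂q_B = 0: 88 - 3q_B - (1/2)(q_C) = 0.
So q_C = (112 - (1/2)q_B)/4 and q_B = (88 - (1/2)q_C)/3.
Solving the pair: q_C = 1168/47, q_B = 1184/47.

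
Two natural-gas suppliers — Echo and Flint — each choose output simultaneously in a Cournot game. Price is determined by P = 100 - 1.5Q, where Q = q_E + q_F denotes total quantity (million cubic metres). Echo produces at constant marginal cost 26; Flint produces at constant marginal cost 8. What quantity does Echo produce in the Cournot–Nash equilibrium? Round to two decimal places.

12.44

Echo's profit: π_E = (100 - 1.5Q)q_E - (26q_E). Setting ∂π_E/∂q_E = 0: 74 - 3q_E - (3/2)(q_F) = 0.
Flint's first-order condition: 92 - 3q_F - (3/2)(q_E) = 0.
Rearranging gives the reaction functions q_E = (74 - (3/2)q_F)/3 and q_F = (92 - (3/2)q_E)/3.
Solving the pair: q_E = 112/9, q_F = 220/9.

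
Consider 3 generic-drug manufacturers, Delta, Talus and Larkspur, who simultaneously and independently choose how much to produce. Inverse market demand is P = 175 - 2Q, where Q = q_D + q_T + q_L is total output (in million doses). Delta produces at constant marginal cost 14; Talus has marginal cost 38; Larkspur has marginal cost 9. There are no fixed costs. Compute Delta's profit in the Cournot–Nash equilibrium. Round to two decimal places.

1012.50

Delta's profit: π_D = (175 - 2Q)q_D - (14q_D). Setting ∂π_D/∂q_D = 0: 161 - 4q_D - 2(q_T + q_L) = 0.
Talus's first-order condition: 137 - 4q_T - 2(q_D + q_L) = 0.
Larkspur's first-order condition: 166 - 4q_L - 2(q_D + q_T) = 0.
Summing all 3 equations gives 464 − 8Q = 0, hence Q = 58.
Back-substituting: q_D = (161 − 116)/2 = 45/2, q_T = (137 − 116)/2 = 21/2, q_L = (166 − 116)/2 = 25.
Price P = 175 - 2·58 = 59.
Delta's profit: (59 - 14)·(45/2) = 1012.5000.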